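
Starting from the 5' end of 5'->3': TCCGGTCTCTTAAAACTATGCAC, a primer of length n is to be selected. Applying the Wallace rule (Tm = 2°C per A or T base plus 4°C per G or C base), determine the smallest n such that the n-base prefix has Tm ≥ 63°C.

First 22 bases: TCCGGTCTCTTAAAACTATGCA → Tm = 62°C (< 63°C)
First 23 bases: TCCGGTCTCTTAAAACTATGCAC → Tm = 66°C (≥ 63°C)
Since every base adds ≥2°C, Tm only increases with n, so the threshold is first crossed at n = 23.

n = 23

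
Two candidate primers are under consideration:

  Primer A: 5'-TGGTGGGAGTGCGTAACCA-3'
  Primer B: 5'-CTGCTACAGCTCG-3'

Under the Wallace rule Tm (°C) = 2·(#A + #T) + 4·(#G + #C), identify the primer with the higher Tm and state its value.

Primer A, 60°C

Primer A: A+T=8, G+C=11 → Tm = 2(8)+4(11) = 60°C
Primer B: A+T=5, G+C=8 → Tm = 2(5)+4(8) = 42°C
60°C vs 42°C → primer A is higher.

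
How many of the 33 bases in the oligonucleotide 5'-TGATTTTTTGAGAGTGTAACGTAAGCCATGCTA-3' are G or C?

Base counts: T=12, G=8, A=9, C=4
G+C = 8 + 4 = 12

12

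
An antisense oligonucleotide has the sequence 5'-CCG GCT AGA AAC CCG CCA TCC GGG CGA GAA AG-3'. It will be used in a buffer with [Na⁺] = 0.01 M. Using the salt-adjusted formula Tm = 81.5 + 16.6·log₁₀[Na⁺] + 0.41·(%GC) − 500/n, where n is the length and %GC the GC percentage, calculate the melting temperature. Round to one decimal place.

59.6°C

Length n = 32. Base counts: C=11, T=2, G=10, A=9
G+C = 21, so %GC = 21/32 × 100 = 65.625%
Salt term: 16.6 × (-2) = -33.2
GC term: 0.41 × 65.625 = 26.906; length term: −500/32 = −15.625
Tm = 81.5 + (-33.2) + 26.906 − 15.625 = 59.581 → 59.6°C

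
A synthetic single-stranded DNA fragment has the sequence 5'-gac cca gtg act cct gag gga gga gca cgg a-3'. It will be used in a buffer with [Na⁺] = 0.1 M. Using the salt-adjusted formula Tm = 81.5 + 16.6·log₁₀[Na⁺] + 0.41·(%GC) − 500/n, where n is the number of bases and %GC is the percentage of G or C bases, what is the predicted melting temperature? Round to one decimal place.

75.2°C

Length n = 31. T=3, G=12, A=8, C=8
G+C = 20, so %GC = 20/31 × 100 = 64.516%
Salt term: 16.6 × (-1) = -16.6
GC term: 0.41 × 64.516 = 26.452; length term: −500/31 = −16.129
Tm = 81.5 + (-16.6) + 26.452 − 16.129 = 75.223 → 75.2°C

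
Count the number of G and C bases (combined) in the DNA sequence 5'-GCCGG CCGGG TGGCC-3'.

14

Base counts: A=0, G=8, T=1, C=6
G+C = 8 + 6 = 14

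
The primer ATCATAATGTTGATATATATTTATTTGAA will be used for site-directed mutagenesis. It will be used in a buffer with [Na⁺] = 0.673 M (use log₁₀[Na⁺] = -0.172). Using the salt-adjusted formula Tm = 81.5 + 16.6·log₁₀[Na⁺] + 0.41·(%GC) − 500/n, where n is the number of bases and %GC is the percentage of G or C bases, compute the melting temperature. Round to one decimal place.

67.1°C

Length n = 29. Base counts: C=1, A=11, G=3, T=14
G+C = 4, so %GC = 4/29 × 100 = 13.793%
Salt term: 16.6 × (-0.172) = -2.855
GC term: 0.41 × 13.793 = 5.655; length term: −500/29 = −17.241
Tm = 81.5 + (-2.855) + 5.655 − 17.241 = 67.059 → 67.1°C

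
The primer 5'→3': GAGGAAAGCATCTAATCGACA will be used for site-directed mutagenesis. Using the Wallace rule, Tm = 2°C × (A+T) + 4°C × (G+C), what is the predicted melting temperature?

Counting bases: T=3, A=9, C=4, G=5
So N_AT = 12 and N_GC = 9.
Tm = 2(12) + 4(9) = 24 + 36 = 60°C

60°C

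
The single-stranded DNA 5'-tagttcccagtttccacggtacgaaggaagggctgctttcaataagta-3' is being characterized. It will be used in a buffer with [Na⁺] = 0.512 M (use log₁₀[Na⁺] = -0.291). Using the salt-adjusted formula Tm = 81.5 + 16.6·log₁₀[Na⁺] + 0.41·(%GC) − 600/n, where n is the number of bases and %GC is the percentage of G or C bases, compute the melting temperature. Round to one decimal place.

83.0°C

Length n = 48. Counting bases: G=12, T=13, A=13, C=10
G+C = 22, so %GC = 22/48 × 100 = 45.833%
Salt term: 16.6 × (-0.291) = -4.831
GC term: 0.41 × 45.833 = 18.792; length term: −600/48 = −12.5
Tm = 81.5 + (-4.831) + 18.792 − 12.5 = 82.961 → 83.0°C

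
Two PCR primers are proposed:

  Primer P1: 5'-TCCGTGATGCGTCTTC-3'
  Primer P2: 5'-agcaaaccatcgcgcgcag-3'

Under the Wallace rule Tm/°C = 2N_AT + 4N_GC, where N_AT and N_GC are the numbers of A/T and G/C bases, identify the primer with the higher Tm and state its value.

Primer P1: A+T=7, G+C=9 → Tm = 2(7)+4(9) = 50°C
Primer P2: A+T=7, G+C=12 → Tm = 2(7)+4(12) = 62°C
50°C vs 62°C → primer P2 is higher.

Primer P2, 62°C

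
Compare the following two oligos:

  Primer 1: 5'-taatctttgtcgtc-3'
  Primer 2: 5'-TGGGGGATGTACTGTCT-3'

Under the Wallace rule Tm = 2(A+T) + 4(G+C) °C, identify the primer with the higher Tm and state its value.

Primer 1: A+T=9, G+C=5 → Tm = 2(9)+4(5) = 38°C
Primer 2: A+T=8, G+C=9 → Tm = 2(8)+4(9) = 52°C
38°C vs 52°C → primer 2 is higher.

Primer 2, 52°C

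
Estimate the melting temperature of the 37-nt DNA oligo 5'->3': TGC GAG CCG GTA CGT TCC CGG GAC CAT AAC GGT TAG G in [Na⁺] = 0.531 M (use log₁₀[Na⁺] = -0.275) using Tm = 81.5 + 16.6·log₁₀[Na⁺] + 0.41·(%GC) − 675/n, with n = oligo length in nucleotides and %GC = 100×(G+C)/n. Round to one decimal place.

84.2°C

Length n = 37. Base counts: A=7, G=13, T=7, C=10
G+C = 23, so %GC = 23/37 × 100 = 62.162%
Salt term: 16.6 × (-0.275) = -4.565
GC term: 0.41 × 62.162 = 25.486; length term: −675/37 = −18.243
Tm = 81.5 + (-4.565) + 25.486 − 18.243 = 84.178 → 84.2°C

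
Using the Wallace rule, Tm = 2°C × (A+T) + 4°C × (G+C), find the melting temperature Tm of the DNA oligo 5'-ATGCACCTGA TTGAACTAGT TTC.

64°C

Counting bases: A=6, T=8, G=4, C=5
So N_AT = 14 and N_GC = 9.
Tm = 2(14) + 4(9) = 28 + 36 = 64°C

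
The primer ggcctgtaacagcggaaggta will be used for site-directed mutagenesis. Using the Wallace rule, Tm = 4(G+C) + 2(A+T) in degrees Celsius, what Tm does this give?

Scanning the sequence gives C=4, G=8, T=3, A=6.
A+T = 9, G+C = 12
Tm = 4·12 + 2·9 = 48 + 18 = 66°C

66°C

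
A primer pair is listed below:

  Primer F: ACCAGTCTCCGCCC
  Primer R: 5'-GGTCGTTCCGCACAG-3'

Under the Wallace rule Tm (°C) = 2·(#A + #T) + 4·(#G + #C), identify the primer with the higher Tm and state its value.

Primer F: A+T=4, G+C=10 → Tm = 2(4)+4(10) = 48°C
Primer R: A+T=5, G+C=10 → Tm = 2(5)+4(10) = 50°C
48°C vs 50°C → primer R is higher.

Primer R, 50°C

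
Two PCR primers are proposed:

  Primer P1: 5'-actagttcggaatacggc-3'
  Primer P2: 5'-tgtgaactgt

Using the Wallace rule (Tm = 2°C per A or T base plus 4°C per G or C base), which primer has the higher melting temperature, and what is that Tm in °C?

Primer P1: A+T=9, G+C=9 → Tm = 2(9)+4(9) = 54°C
Primer P2: A+T=6, G+C=4 → Tm = 2(6)+4(4) = 28°C
54°C vs 28°C → primer P1 is higher.

Primer P1, 54°C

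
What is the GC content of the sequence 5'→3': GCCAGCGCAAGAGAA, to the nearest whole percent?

60%

Counting bases: G=5, C=4, A=6, T=0
G+C = 5 + 4 = 9 out of 15 bases
%GC = 9/15 × 100 = 60% ≈ 60%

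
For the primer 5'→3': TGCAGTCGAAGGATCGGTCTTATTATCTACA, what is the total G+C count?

13

G=7, C=6, A=8, T=10
Total G or C: 7 + 6 = 13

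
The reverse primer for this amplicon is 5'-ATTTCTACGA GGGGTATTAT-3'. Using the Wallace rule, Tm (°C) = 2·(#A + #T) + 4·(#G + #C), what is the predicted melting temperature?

54°C

Base counts: A=5, C=2, T=8, G=5
A+T = 13, G+C = 7
Tm = 2×13 + 4×7 = 54°C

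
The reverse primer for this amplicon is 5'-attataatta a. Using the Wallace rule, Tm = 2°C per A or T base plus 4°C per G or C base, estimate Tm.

Base counts: A=6, T=5, G=0, C=0
A+T = 11, G+C = 0
Tm = 2×11 + 4×0 = 22°C

22°C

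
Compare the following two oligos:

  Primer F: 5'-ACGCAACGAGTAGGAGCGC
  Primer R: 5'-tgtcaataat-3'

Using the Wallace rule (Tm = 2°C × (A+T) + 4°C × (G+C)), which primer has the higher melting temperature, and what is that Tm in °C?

Primer F: A+T=7, G+C=12 → Tm = 2(7)+4(12) = 62°C
Primer R: A+T=8, G+C=2 → Tm = 2(8)+4(2) = 24°C
62°C vs 24°C → primer F is higher.

Primer F, 62°C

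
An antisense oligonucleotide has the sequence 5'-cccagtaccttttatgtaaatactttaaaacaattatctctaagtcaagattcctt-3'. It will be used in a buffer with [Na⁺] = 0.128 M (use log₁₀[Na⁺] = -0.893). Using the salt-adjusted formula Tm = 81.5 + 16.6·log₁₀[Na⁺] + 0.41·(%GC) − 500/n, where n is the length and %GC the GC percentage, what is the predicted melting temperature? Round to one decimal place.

69.5°C

Length n = 56. T=21, C=12, A=19, G=4
G+C = 16, so %GC = 16/56 × 100 = 28.571%
Salt term: 16.6 × (-0.893) = -14.824
GC term: 0.41 × 28.571 = 11.714; length term: −500/56 = −8.929
Tm = 81.5 + (-14.824) + 11.714 − 8.929 = 69.461 → 69.5°C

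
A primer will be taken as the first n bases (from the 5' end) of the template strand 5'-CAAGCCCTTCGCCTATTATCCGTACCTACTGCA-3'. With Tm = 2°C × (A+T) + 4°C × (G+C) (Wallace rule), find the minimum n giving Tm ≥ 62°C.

First 20 bases: CAAGCCCTTCGCCTATTATC → Tm = 60°C (< 62°C)
First 21 bases: CAAGCCCTTCGCCTATTATCC → Tm = 64°C (≥ 62°C)
Each additional base adds 2°C (A/T) or 4°C (G/C), so Tm is non-decreasing in n; n = 21 is the first length to reach 62°C.

n = 21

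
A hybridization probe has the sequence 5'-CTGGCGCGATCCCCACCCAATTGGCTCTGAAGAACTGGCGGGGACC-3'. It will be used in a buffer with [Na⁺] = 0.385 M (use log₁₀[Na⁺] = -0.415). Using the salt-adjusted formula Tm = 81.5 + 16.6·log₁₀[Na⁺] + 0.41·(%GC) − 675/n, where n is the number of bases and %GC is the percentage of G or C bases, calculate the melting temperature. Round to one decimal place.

86.7°C

Length n = 46. Scanning the sequence gives T=7, C=16, A=9, G=14.
G+C = 30, so %GC = 30/46 × 100 = 65.217%
Salt term: 16.6 × (-0.415) = -6.889
GC term: 0.41 × 65.217 = 26.739; length term: −675/46 = −14.674
Tm = 81.5 + (-6.889) + 26.739 − 14.674 = 86.676 → 86.7°C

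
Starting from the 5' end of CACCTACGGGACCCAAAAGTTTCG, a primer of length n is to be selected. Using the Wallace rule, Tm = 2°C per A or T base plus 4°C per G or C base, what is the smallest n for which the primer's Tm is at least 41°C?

First 12 bases: CACCTACGGGAC → Tm = 40°C (< 41°C)
First 13 bases: CACCTACGGGACC → Tm = 44°C (≥ 41°C)
Since every base adds ≥2°C, Tm only increases with n, so the threshold is first crossed at n = 13.

n = 13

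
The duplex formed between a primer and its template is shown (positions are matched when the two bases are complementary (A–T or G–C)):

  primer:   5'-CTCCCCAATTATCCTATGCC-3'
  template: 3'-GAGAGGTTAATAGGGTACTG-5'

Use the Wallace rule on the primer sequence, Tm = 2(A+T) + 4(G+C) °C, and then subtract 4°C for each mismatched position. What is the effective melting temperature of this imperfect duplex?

Primer base counts: A=4, T=6, G=1, C=9 → A+T=10, G+C=10
Perfect-match Tm = 2(10) + 4(10) = 20 + 40 = 60°C
Mismatches (positions where the bases are not complementary): 3 (at positions 4, 15, 19)
Effective Tm = 60 − 3×4 = 60 − 12 = 48°C

48°C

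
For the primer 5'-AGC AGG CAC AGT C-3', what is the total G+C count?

Counting bases: T=1, A=4, G=4, C=4
Total G or C: 4 + 4 = 8

8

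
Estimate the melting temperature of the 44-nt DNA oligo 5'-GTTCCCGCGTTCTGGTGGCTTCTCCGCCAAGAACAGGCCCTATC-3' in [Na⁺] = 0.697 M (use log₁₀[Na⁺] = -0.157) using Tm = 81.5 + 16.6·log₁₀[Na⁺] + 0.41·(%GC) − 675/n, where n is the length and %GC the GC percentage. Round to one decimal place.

88.7°C

Length n = 44. Base counts: C=16, T=11, A=6, G=11
G+C = 27, so %GC = 27/44 × 100 = 61.364%
Salt term: 16.6 × (-0.157) = -2.606
GC term: 0.41 × 61.364 = 25.159; length term: −675/44 = −15.341
Tm = 81.5 + (-2.606) + 25.159 − 15.341 = 88.712 → 88.7°C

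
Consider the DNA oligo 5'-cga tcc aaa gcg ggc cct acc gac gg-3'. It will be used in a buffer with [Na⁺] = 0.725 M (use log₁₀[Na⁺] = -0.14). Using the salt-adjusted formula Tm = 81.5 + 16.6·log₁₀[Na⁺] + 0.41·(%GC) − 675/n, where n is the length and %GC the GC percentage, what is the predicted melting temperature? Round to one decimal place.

Length n = 26. T=2, C=10, A=6, G=8
G+C = 18, so %GC = 18/26 × 100 = 69.231%
Salt term: 16.6 × (-0.14) = -2.324
GC term: 0.41 × 69.231 = 28.385; length term: −675/26 = −25.962
Tm = 81.5 + (-2.324) + 28.385 − 25.962 = 81.599 → 81.6°C

81.6°C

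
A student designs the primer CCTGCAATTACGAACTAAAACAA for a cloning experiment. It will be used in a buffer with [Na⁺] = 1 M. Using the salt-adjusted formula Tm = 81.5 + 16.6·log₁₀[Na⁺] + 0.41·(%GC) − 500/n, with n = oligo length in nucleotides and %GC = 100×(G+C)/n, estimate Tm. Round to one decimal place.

Length n = 23. T=4, C=6, A=11, G=2
G+C = 8, so %GC = 8/23 × 100 = 34.783%
Salt term: 16.6 × (0) = 0
GC term: 0.41 × 34.783 = 14.261; length term: −500/23 = −21.739
Tm = 81.5 + (0) + 14.261 − 21.739 = 74.022 → 74.0°C

74.0°C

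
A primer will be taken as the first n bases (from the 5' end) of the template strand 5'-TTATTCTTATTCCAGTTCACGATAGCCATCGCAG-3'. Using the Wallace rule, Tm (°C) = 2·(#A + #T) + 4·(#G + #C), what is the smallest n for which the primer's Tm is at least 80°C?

n = 30

First 29 bases: TTATTCTTATTCCAGTTCACGATAGCCAT → Tm = 78°C (< 80°C)
First 30 bases: TTATTCTTATTCCAGTTCACGATAGCCATC → Tm = 82°C (≥ 80°C)
Since every base adds ≥2°C, Tm only increases with n, so the threshold is first crossed at n = 30.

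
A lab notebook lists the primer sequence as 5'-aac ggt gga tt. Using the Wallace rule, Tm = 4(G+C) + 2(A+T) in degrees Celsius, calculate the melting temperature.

32°C

Scanning the sequence gives A=3, T=3, G=4, C=1.
A+T = 6, G+C = 5
Tm = 2×6 + 4×5 = 32°C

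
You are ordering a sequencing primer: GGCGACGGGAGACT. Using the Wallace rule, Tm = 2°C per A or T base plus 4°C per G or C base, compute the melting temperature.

Base counts: G=7, T=1, A=3, C=3
A+T = 4, G+C = 10
Tm = 2×4 + 4×10 = 48°C

48°C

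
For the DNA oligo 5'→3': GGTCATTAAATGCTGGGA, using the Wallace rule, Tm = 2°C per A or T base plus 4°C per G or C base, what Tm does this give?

Counting bases: T=5, C=2, G=6, A=5
AT pairs contribute 10, GC pairs contribute 8.
Tm = 2×10 + 4×8 = 52°C

52°C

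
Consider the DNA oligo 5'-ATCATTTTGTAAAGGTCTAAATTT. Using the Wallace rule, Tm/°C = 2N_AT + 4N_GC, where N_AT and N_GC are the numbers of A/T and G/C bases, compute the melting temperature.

Base counts: G=3, A=8, T=11, C=2
A+T = 19, G+C = 5
Tm = 4·5 + 2·19 = 20 + 38 = 58°C

58°C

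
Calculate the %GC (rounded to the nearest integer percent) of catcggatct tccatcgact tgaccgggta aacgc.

54%

Counting bases: G=8, A=8, T=8, C=11
G+C = 8 + 11 = 19 out of 35 bases
%GC = 19/35 × 100 = 54.29% ≈ 54%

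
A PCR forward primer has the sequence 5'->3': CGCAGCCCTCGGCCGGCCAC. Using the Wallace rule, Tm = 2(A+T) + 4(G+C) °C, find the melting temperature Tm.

Counting bases: T=1, G=6, A=2, C=11
AT pairs contribute 3, GC pairs contribute 17.
Tm = 2×3 + 4×17 = 74°C

74°C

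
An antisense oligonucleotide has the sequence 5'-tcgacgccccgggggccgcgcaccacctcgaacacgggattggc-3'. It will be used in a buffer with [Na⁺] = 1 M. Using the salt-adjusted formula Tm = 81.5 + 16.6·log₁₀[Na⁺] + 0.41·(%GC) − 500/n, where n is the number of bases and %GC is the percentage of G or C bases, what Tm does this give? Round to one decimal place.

Length n = 44. Base counts: A=7, G=15, C=18, T=4
G+C = 33, so %GC = 33/44 × 100 = 75%
Salt term: 16.6 × (0) = 0
GC term: 0.41 × 75 = 30.75; length term: −500/44 = −11.364
Tm = 81.5 + (0) + 30.75 − 11.364 = 100.886 → 100.9°C

100.9°C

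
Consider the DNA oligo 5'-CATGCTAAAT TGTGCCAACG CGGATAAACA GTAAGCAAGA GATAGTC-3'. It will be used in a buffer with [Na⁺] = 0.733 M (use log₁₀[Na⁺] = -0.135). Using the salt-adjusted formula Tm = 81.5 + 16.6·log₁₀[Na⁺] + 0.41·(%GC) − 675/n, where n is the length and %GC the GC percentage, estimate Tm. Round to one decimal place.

Length n = 47. T=9, C=9, A=18, G=11
G+C = 20, so %GC = 20/47 × 100 = 42.553%
Salt term: 16.6 × (-0.135) = -2.241
GC term: 0.41 × 42.553 = 17.447; length term: −675/47 = −14.362
Tm = 81.5 + (-2.241) + 17.447 − 14.362 = 82.344 → 82.3°C

82.3°C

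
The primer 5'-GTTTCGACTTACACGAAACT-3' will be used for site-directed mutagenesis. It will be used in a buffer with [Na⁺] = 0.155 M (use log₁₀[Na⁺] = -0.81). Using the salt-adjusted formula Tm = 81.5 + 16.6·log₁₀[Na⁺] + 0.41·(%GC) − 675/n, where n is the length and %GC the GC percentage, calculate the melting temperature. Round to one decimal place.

50.7°C

Length n = 20. Scanning the sequence gives A=6, C=5, G=3, T=6.
G+C = 8, so %GC = 8/20 × 100 = 40%
Salt term: 16.6 × (-0.81) = -13.446
GC term: 0.41 × 40 = 16.4; length term: −675/20 = −33.75
Tm = 81.5 + (-13.446) + 16.4 − 33.75 = 50.704 → 50.7°C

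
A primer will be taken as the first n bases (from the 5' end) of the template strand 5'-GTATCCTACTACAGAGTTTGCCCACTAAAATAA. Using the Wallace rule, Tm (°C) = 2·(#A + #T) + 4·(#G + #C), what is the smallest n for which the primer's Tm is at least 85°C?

First 30 bases: GTATCCTACTACAGAGTTTGCCCACTAAAA → Tm = 84°C (< 85°C)
First 31 bases: GTATCCTACTACAGAGTTTGCCCACTAAAAT → Tm = 86°C (≥ 85°C)
Each additional base adds 2°C (A/T) or 4°C (G/C), so Tm is non-decreasing in n; n = 31 is the first length to reach 85°C.

n = 31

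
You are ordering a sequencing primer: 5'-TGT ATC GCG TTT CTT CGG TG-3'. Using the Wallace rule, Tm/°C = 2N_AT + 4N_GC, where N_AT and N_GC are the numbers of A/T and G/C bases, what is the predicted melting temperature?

60°C

Base counts: C=4, A=1, T=9, G=6
A+T = 10, G+C = 10
Tm = 2(10) + 4(10) = 20 + 40 = 60°C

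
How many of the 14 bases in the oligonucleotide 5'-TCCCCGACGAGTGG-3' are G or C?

10

A=2, C=5, T=2, G=5
G+C = 5 + 5 = 10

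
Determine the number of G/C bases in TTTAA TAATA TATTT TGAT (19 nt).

Base counts: T=11, C=0, A=7, G=1
G+C = 1 + 0 = 1

1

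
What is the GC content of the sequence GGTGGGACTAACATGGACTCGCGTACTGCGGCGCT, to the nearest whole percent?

Base counts: C=9, G=13, A=6, T=7
G+C = 13 + 9 = 22 out of 35 bases
%GC = 22/35 × 100 = 62.86% ≈ 63%

63%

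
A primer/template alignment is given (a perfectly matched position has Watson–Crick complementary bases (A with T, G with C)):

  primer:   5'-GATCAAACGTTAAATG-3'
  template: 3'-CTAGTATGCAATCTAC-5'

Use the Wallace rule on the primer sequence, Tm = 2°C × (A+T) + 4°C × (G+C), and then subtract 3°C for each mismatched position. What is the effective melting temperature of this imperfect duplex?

Primer base counts: A=7, T=4, G=3, C=2 → A+T=11, G+C=5
Perfect-match Tm = 2(11) + 4(5) = 22 + 20 = 42°C
Mismatches (positions where the bases are not complementary): 2 (at positions 6, 13)
Effective Tm = 42 − 2×3 = 42 − 6 = 36°C

36°C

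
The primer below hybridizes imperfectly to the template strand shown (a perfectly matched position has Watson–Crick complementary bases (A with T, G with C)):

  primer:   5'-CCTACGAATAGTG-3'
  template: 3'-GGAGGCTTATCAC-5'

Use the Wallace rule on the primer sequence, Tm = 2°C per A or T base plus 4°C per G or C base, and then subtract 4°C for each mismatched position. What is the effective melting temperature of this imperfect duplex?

34°C

Primer base counts: A=4, T=3, G=3, C=3 → A+T=7, G+C=6
Perfect-match Tm = 2(7) + 4(6) = 14 + 24 = 38°C
Mismatches (positions where the bases are not complementary): 1 (at position 4)
Effective Tm = 38 − 1×4 = 38 − 4 = 34°C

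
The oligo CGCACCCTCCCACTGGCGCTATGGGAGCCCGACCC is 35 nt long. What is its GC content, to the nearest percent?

74%

Counting bases: C=17, G=9, A=5, T=4
G+C = 9 + 17 = 26 out of 35 bases
%GC = 26/35 × 100 = 74.29% ≈ 74%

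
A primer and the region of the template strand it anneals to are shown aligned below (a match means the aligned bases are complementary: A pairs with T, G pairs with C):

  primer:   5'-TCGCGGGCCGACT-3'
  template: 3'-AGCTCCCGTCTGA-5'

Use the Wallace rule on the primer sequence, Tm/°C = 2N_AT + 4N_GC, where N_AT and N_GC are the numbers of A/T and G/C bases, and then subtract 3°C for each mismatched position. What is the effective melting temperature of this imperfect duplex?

Primer base counts: A=1, T=2, G=5, C=5 → A+T=3, G+C=10
Perfect-match Tm = 2(3) + 4(10) = 6 + 40 = 46°C
Mismatches (positions where the bases are not complementary): 2 (at positions 4, 9)
Effective Tm = 46 − 2×3 = 46 − 6 = 40°C

40°C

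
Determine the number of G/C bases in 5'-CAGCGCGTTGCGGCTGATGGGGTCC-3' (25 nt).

Scanning the sequence gives G=11, T=5, C=7, A=2.
Total G or C: 11 + 7 = 18

18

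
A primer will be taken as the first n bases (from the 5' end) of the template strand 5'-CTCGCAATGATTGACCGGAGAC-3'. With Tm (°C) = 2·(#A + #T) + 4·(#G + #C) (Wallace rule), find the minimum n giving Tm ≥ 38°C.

First 12 bases: CTCGCAATGATT → Tm = 34°C (< 38°C)
First 13 bases: CTCGCAATGATTG → Tm = 38°C (≥ 38°C)
Each additional base adds 2°C (A/T) or 4°C (G/C), so Tm is non-decreasing in n; n = 13 is the first length to reach 38°C.

n = 13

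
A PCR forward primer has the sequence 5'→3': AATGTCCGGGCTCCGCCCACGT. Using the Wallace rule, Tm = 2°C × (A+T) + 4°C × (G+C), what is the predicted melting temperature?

G=6, A=3, C=9, T=4
AT pairs contribute 7, GC pairs contribute 15.
Tm = 4·15 + 2·7 = 60 + 14 = 74°C

74°C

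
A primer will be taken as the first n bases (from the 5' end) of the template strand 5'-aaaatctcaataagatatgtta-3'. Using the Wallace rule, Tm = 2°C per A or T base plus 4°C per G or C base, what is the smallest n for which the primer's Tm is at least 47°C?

First 19 bases: AAAATCTCAATAAGATATG → Tm = 46°C (< 47°C)
First 20 bases: AAAATCTCAATAAGATATGT → Tm = 48°C (≥ 47°C)
Since every base adds ≥2°C, Tm only increases with n, so the threshold is first crossed at n = 20.

n = 20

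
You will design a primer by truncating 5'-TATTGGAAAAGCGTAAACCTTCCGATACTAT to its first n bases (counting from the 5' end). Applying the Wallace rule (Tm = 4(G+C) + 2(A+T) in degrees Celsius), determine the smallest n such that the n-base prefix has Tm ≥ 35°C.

n = 13

First 12 bases: TATTGGAAAAGC → Tm = 32°C (< 35°C)
First 13 bases: TATTGGAAAAGCG → Tm = 36°C (≥ 35°C)
Each additional base adds 2°C (A/T) or 4°C (G/C), so Tm is non-decreasing in n; n = 13 is the first length to reach 35°C.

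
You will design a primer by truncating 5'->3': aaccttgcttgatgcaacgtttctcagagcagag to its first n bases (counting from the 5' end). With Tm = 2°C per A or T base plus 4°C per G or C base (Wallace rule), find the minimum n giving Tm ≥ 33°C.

First 11 bases: AACCTTGCTTG → Tm = 32°C (< 33°C)
First 12 bases: AACCTTGCTTGA → Tm = 34°C (≥ 33°C)
Since every base adds ≥2°C, Tm only increases with n, so the threshold is first crossed at n = 12.

n = 12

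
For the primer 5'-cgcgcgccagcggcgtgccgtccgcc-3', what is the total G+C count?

C=13, G=10, T=2, A=1
Total G or C: 10 + 13 = 23

23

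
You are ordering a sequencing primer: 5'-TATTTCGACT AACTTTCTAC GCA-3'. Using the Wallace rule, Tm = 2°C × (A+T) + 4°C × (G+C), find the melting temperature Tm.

62°C

G=2, C=6, T=9, A=6
So N_AT = 15 and N_GC = 8.
Tm = 2×15 + 4×8 = 62°C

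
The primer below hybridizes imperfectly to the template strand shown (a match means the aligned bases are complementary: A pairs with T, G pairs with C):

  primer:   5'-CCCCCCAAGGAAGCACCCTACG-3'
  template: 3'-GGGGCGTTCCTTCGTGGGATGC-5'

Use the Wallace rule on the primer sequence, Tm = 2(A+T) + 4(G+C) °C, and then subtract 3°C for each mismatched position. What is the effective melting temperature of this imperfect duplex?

71°C

Primer base counts: A=6, T=1, G=4, C=11 → A+T=7, G+C=15
Perfect-match Tm = 2(7) + 4(15) = 14 + 60 = 74°C
Mismatches (positions where the bases are not complementary): 1 (at position 5)
Effective Tm = 74 − 1×3 = 74 − 3 = 71°C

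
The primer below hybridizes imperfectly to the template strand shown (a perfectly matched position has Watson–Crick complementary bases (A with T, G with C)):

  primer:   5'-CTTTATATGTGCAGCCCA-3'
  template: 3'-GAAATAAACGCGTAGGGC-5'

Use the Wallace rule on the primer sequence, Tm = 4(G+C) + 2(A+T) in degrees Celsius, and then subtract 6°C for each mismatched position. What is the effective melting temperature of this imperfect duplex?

Primer base counts: A=4, T=6, G=3, C=5 → A+T=10, G+C=8
Perfect-match Tm = 2(10) + 4(8) = 20 + 32 = 52°C
Mismatches (positions where the bases are not complementary): 4 (at positions 7, 10, 14, 18)
Effective Tm = 52 − 4×6 = 52 − 24 = 28°C

28°C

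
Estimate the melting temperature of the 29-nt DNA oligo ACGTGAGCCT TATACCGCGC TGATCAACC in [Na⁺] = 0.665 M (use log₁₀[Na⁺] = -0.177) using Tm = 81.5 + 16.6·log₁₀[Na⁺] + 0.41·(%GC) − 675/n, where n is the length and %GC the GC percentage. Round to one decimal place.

77.9°C

Length n = 29. A=7, C=10, G=6, T=6
G+C = 16, so %GC = 16/29 × 100 = 55.172%
Salt term: 16.6 × (-0.177) = -2.938
GC term: 0.41 × 55.172 = 22.621; length term: −675/29 = −23.276
Tm = 81.5 + (-2.938) + 22.621 − 23.276 = 77.907 → 77.9°C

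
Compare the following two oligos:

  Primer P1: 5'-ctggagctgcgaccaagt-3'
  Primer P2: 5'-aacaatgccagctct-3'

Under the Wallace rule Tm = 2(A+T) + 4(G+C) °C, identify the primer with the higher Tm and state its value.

Primer P1, 58°C

Primer P1: A+T=7, G+C=11 → Tm = 2(7)+4(11) = 58°C
Primer P2: A+T=8, G+C=7 → Tm = 2(8)+4(7) = 44°C
58°C vs 44°C → primer P1 is higher.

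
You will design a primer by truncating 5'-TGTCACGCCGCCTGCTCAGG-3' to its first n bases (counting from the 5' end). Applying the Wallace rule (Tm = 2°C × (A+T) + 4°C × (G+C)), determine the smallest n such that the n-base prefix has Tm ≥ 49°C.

n = 15

First 14 bases: TGTCACGCCGCCTG → Tm = 48°C (< 49°C)
First 15 bases: TGTCACGCCGCCTGC → Tm = 52°C (≥ 49°C)
Each additional base adds 2°C (A/T) or 4°C (G/C), so Tm is non-decreasing in n; n = 15 is the first length to reach 49°C.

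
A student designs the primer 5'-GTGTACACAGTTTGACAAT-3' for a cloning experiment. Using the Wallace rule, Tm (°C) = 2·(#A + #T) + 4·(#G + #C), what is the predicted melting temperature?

52°C

Scanning the sequence gives C=3, A=6, G=4, T=6.
So N_AT = 12 and N_GC = 7.
Tm = 2×12 + 4×7 = 52°C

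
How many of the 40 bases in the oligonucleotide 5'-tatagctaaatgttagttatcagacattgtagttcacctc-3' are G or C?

G=6, A=12, C=7, T=15
Total G or C: 6 + 7 = 13

13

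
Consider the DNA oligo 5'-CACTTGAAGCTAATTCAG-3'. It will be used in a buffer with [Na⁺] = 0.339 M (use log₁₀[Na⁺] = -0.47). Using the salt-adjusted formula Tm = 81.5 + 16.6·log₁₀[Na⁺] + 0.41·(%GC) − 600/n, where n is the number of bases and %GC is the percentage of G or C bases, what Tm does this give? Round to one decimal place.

Length n = 18. Counting bases: T=5, A=6, G=3, C=4
G+C = 7, so %GC = 7/18 × 100 = 38.889%
Salt term: 16.6 × (-0.47) = -7.802
GC term: 0.41 × 38.889 = 15.944; length term: −600/18 = −33.333
Tm = 81.5 + (-7.802) + 15.944 − 33.333 = 56.309 → 56.3°C

56.3°C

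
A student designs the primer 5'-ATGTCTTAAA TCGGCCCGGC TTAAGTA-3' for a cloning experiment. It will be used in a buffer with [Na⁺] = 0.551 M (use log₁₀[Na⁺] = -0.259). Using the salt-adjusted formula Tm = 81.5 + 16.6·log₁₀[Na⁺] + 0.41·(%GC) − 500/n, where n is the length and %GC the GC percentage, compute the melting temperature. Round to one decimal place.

76.9°C

Length n = 27. T=8, C=6, G=6, A=7
G+C = 12, so %GC = 12/27 × 100 = 44.444%
Salt term: 16.6 × (-0.259) = -4.299
GC term: 0.41 × 44.444 = 18.222; length term: −500/27 = −18.519
Tm = 81.5 + (-4.299) + 18.222 − 18.519 = 76.904 → 76.9°C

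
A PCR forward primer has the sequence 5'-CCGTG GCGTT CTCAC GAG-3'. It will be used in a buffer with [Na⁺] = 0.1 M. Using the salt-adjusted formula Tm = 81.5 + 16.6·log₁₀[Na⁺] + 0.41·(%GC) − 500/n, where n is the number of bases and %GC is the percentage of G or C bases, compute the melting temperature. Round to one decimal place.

Length n = 18. Counting bases: G=6, T=4, C=6, A=2
G+C = 12, so %GC = 12/18 × 100 = 66.667%
Salt term: 16.6 × (-1) = -16.6
GC term: 0.41 × 66.667 = 27.333; length term: −500/18 = −27.778
Tm = 81.5 + (-16.6) + 27.333 − 27.778 = 64.455 → 64.5°C

64.5°C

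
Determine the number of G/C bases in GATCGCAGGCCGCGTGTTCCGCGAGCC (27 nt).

Scanning the sequence gives A=3, C=10, G=10, T=4.
Total G or C: 10 + 10 = 20

20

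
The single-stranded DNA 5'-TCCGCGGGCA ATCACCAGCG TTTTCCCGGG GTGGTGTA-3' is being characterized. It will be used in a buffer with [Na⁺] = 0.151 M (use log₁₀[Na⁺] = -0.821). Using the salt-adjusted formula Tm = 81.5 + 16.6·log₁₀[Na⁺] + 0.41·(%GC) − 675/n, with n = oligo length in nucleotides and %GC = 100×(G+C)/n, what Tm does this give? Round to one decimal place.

Length n = 38. Scanning the sequence gives C=11, T=9, A=5, G=13.
G+C = 24, so %GC = 24/38 × 100 = 63.158%
Salt term: 16.6 × (-0.821) = -13.629
GC term: 0.41 × 63.158 = 25.895; length term: −675/38 = −17.763
Tm = 81.5 + (-13.629) + 25.895 − 17.763 = 76.003 → 76.0°C

76.0°C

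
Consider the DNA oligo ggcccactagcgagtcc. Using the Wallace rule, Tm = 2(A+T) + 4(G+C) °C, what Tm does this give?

C=7, G=5, A=3, T=2
So N_AT = 5 and N_GC = 12.
Tm = 4·12 + 2·5 = 48 + 10 = 58°C

58°C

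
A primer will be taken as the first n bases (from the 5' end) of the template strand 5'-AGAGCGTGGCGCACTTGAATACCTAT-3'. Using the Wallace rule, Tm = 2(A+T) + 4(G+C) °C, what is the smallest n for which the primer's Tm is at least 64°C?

n = 21

First 20 bases: AGAGCGTGGCGCACTTGAAT → Tm = 62°C (< 64°C)
First 21 bases: AGAGCGTGGCGCACTTGAATA → Tm = 64°C (≥ 64°C)
Since every base adds ≥2°C, Tm only increases with n, so the threshold is first crossed at n = 21.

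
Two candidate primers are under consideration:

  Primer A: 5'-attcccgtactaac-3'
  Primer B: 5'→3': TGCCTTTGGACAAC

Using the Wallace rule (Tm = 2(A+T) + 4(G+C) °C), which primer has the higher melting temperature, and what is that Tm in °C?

Primer B, 42°C

Primer A: A+T=8, G+C=6 → Tm = 2(8)+4(6) = 40°C
Primer B: A+T=7, G+C=7 → Tm = 2(7)+4(7) = 42°C
40°C vs 42°C → primer B is higher.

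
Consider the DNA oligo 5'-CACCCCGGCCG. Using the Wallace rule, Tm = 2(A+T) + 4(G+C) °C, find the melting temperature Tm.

42°C

T=0, C=7, G=3, A=1
A+T = 1, G+C = 10
Tm = 2(1) + 4(10) = 2 + 40 = 42°C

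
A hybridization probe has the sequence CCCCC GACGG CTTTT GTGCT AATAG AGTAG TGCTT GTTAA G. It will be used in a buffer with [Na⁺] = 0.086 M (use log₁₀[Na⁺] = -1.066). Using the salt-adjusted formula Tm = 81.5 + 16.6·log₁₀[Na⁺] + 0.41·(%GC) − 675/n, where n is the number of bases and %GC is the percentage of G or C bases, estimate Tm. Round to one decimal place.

67.3°C

Length n = 41. Scanning the sequence gives C=9, A=8, T=13, G=11.
G+C = 20, so %GC = 20/41 × 100 = 48.78%
Salt term: 16.6 × (-1.066) = -17.696
GC term: 0.41 × 48.78 = 20; length term: −675/41 = −16.463
Tm = 81.5 + (-17.696) + 20 − 16.463 = 67.341 → 67.3°C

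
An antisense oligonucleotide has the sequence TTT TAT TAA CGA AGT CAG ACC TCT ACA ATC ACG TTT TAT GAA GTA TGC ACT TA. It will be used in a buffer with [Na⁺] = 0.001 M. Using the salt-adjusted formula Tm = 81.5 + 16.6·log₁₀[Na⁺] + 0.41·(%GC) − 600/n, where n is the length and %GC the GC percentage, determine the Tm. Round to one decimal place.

33.5°C

Length n = 53. Counting bases: A=17, C=10, T=19, G=7
G+C = 17, so %GC = 17/53 × 100 = 32.075%
Salt term: 16.6 × (-3) = -49.8
GC term: 0.41 × 32.075 = 13.151; length term: −600/53 = −11.321
Tm = 81.5 + (-49.8) + 13.151 − 11.321 = 33.53 → 33.5°C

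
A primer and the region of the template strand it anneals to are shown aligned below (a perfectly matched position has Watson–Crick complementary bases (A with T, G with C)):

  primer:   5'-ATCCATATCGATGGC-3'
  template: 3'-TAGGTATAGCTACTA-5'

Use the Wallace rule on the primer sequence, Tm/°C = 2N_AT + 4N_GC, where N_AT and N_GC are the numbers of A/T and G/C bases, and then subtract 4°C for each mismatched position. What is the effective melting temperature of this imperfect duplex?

Primer base counts: A=4, T=4, G=3, C=4 → A+T=8, G+C=7
Perfect-match Tm = 2(8) + 4(7) = 16 + 28 = 44°C
Mismatches (positions where the bases are not complementary): 2 (at positions 14, 15)
Effective Tm = 44 − 2×4 = 44 − 8 = 36°C

36°C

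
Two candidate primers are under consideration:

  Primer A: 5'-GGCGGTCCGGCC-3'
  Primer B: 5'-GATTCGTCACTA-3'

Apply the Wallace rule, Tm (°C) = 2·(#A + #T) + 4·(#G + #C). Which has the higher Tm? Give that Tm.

Primer A: A+T=1, G+C=11 → Tm = 2(1)+4(11) = 46°C
Primer B: A+T=7, G+C=5 → Tm = 2(7)+4(5) = 34°C
46°C vs 34°C → primer A is higher.

Primer A, 46°C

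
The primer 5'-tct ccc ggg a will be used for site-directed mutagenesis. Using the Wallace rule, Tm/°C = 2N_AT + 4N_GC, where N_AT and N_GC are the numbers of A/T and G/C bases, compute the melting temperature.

34°C

Base counts: C=4, A=1, T=2, G=3
A+T = 3, G+C = 7
Tm = 4·7 + 2·3 = 28 + 6 = 34°C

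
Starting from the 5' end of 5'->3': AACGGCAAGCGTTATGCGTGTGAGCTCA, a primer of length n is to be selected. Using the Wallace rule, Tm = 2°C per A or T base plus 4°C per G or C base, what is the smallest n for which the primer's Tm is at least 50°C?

n = 17

First 16 bases: AACGGCAAGCGTTATG → Tm = 48°C (< 50°C)
First 17 bases: AACGGCAAGCGTTATGC → Tm = 52°C (≥ 50°C)
Each additional base adds 2°C (A/T) or 4°C (G/C), so Tm is non-decreasing in n; n = 17 is the first length to reach 50°C.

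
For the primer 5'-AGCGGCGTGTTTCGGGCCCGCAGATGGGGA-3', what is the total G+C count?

21

Scanning the sequence gives C=7, G=14, T=5, A=4.
G+C = 14 + 7 = 21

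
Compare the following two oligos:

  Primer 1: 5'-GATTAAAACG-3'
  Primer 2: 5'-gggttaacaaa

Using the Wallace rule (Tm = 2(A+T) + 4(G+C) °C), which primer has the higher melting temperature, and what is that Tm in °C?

Primer 2, 30°C

Primer 1: A+T=7, G+C=3 → Tm = 2(7)+4(3) = 26°C
Primer 2: A+T=7, G+C=4 → Tm = 2(7)+4(4) = 30°C
26°C vs 30°C → primer 2 is higher.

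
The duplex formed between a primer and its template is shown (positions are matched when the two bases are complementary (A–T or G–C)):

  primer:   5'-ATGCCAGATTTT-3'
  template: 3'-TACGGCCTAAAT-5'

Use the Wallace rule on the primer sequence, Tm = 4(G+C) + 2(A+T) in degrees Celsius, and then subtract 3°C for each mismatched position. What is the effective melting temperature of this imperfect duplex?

Primer base counts: A=3, T=5, G=2, C=2 → A+T=8, G+C=4
Perfect-match Tm = 2(8) + 4(4) = 16 + 16 = 32°C
Mismatches (positions where the bases are not complementary): 2 (at positions 6, 12)
Effective Tm = 32 − 2×3 = 32 − 6 = 26°C

26°C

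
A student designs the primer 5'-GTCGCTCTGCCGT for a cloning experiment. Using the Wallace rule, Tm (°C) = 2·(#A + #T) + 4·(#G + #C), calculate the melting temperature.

Base counts: C=5, G=4, A=0, T=4
A+T = 4, G+C = 9
Tm = 2(4) + 4(9) = 8 + 36 = 44°C

44°C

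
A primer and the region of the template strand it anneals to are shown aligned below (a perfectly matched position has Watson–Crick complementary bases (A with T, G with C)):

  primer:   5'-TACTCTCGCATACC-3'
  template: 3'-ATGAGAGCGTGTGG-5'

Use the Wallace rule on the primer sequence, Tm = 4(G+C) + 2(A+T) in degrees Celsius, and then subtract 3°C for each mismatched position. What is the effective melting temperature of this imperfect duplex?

39°C

Primer base counts: A=3, T=4, G=1, C=6 → A+T=7, G+C=7
Perfect-match Tm = 2(7) + 4(7) = 14 + 28 = 42°C
Mismatches (positions where the bases are not complementary): 1 (at position 11)
Effective Tm = 42 − 1×3 = 42 − 3 = 39°C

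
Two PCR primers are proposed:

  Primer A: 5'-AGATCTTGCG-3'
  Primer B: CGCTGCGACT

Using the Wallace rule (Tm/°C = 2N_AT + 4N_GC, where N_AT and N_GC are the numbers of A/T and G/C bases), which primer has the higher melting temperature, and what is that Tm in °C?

Primer A: A+T=5, G+C=5 → Tm = 2(5)+4(5) = 30°C
Primer B: A+T=3, G+C=7 → Tm = 2(3)+4(7) = 34°C
30°C vs 34°C → primer B is higher.

Primer B, 34°C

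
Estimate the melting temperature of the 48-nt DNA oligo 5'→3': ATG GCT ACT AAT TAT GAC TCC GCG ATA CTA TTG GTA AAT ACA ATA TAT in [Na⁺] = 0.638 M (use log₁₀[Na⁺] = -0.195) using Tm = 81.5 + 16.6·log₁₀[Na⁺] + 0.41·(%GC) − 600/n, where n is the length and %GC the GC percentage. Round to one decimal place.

Length n = 48. Counting bases: G=7, T=16, A=17, C=8
G+C = 15, so %GC = 15/48 × 100 = 31.25%
Salt term: 16.6 × (-0.195) = -3.237
GC term: 0.41 × 31.25 = 12.812; length term: −600/48 = −12.5
Tm = 81.5 + (-3.237) + 12.812 − 12.5 = 78.575 → 78.6°C

78.6°C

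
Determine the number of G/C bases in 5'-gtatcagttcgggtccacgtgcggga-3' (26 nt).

Counting bases: G=10, C=6, T=6, A=4
Total G or C: 10 + 6 = 16

16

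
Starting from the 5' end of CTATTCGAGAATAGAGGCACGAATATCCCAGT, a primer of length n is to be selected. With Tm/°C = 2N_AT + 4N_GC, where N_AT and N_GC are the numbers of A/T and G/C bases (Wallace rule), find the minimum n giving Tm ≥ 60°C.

n = 21

First 20 bases: CTATTCGAGAATAGAGGCAC → Tm = 58°C (< 60°C)
First 21 bases: CTATTCGAGAATAGAGGCACG → Tm = 62°C (≥ 60°C)
Since every base adds ≥2°C, Tm only increases with n, so the threshold is first crossed at n = 21.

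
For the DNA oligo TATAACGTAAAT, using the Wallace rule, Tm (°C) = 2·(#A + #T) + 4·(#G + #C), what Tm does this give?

G=1, A=6, C=1, T=4
So N_AT = 10 and N_GC = 2.
Tm = 4·2 + 2·10 = 8 + 20 = 28°C

28°C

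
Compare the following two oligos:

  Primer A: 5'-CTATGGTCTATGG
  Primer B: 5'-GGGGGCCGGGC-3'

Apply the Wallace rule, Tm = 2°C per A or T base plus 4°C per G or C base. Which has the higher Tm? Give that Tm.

Primer B, 44°C

Primer A: A+T=7, G+C=6 → Tm = 2(7)+4(6) = 38°C
Primer B: A+T=0, G+C=11 → Tm = 2(0)+4(11) = 44°C
38°C vs 44°C → primer B is higher.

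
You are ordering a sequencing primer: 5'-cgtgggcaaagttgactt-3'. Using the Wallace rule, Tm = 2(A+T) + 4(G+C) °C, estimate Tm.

Counting bases: C=3, T=5, A=4, G=6
A+T = 9, G+C = 9
Tm = 2(9) + 4(9) = 18 + 36 = 54°C

54°C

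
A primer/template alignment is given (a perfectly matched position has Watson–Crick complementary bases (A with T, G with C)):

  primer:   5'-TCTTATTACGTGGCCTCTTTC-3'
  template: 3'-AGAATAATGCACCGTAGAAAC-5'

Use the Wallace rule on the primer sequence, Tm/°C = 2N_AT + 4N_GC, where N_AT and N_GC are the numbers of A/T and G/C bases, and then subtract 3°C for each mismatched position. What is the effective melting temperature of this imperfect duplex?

54°C

Primer base counts: A=2, T=10, G=3, C=6 → A+T=12, G+C=9
Perfect-match Tm = 2(12) + 4(9) = 24 + 36 = 60°C
Mismatches (positions where the bases are not complementary): 2 (at positions 15, 21)
Effective Tm = 60 − 2×3 = 60 − 6 = 54°C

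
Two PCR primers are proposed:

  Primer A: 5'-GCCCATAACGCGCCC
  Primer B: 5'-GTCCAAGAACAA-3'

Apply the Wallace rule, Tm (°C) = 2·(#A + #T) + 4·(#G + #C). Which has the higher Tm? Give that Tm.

Primer A, 52°C

Primer A: A+T=4, G+C=11 → Tm = 2(4)+4(11) = 52°C
Primer B: A+T=7, G+C=5 → Tm = 2(7)+4(5) = 34°C
52°C vs 34°C → primer A is higher.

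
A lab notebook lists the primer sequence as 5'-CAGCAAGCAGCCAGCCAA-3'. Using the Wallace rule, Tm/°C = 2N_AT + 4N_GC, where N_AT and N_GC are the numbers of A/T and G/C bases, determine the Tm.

Scanning the sequence gives T=0, A=7, C=7, G=4.
So N_AT = 7 and N_GC = 11.
Tm = 2(7) + 4(11) = 14 + 44 = 58°C

58°C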